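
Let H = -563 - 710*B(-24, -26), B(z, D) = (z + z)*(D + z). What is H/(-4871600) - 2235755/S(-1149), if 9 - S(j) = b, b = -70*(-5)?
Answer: 10892285313983/1661215600 ≈ 6556.8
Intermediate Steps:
B(z, D) = 2*z*(D + z) (B(z, D) = (2*z)*(D + z) = 2*z*(D + z))
b = 350
S(j) = -341 (S(j) = 9 - 1*350 = 9 - 350 = -341)
H = -1704563 (H = -563 - 1420*(-24)*(-26 - 24) = -563 - 1420*(-24)*(-50) = -563 - 710*2400 = -563 - 1704000 = -1704563)
H/(-4871600) - 2235755/S(-1149) = -1704563/(-4871600) - 2235755/(-341) = -1704563*(-1/4871600) - 2235755*(-1/341) = 1704563/4871600 + 2235755/341 = 10892285313983/1661215600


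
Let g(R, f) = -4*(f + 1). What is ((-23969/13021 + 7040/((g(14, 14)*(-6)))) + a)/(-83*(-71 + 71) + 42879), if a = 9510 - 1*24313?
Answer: -1732672792/5024947131 ≈ -0.34481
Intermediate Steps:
g(R, f) = -4 - 4*f (g(R, f) = -4*(1 + f) = -4 - 4*f)
a = -14803 (a = 9510 - 24313 = -14803)
((-23969/13021 + 7040/((g(14, 14)*(-6)))) + a)/(-83*(-71 + 71) + 42879) = ((-23969/13021 + 7040/(((-4 - 4*14)*(-6)))) - 14803)/(-83*(-71 + 71) + 42879) = ((-23969*1/13021 + 7040/(((-4 - 56)*(-6)))) - 14803)/(-83*0 + 42879) = ((-23969/13021 + 7040/((-60*(-6)))) - 14803)/(0 + 42879) = ((-23969/13021 + 7040/360) - 14803)/42879 = ((-23969/13021 + 7040*(1/360)) - 14803)*(1/42879) = ((-23969/13021 + 176/9) - 14803)*(1/42879) = (2075975/117189 - 14803)*(1/42879) = -1732672792/117189*1/42879 = -1732672792/5024947131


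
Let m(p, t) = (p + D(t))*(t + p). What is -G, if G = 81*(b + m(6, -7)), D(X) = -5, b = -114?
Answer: 9315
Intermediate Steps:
m(p, t) = (-5 + p)*(p + t) (m(p, t) = (p - 5)*(t + p) = (-5 + p)*(p + t))
G = -9315 (G = 81*(-114 + (6² - 5*6 - 5*(-7) + 6*(-7))) = 81*(-114 + (36 - 30 + 35 - 42)) = 81*(-114 - 1) = 81*(-115) = -9315)
-G = -1*(-9315) = 9315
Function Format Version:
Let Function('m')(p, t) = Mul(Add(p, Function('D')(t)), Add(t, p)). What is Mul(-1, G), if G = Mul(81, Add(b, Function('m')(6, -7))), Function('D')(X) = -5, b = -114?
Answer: 9315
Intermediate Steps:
Function('m')(p, t) = Mul(Add(-5, p), Add(p, t)) (Function('m')(p, t) = Mul(Add(p, -5), Add(t, p)) = Mul(Add(-5, p), Add(p, t)))
G = -9315 (G = Mul(81, Add(-114, Add(Pow(6, 2), Mul(-5, 6), Mul(-5, -7), Mul(6, -7)))) = Mul(81, Add(-114, Add(36, -30, 35, -42))) = Mul(81, Add(-114, -1)) = Mul(81, -115) = -9315)
Mul(-1, G) = Mul(-1, -9315) = 9315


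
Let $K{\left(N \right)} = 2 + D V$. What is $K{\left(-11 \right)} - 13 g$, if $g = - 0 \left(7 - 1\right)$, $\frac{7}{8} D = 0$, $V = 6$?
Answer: $2$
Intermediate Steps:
$D = 0$ ($D = \frac{8}{7} \cdot 0 = 0$)
$g = 0$ ($g = - 0 \cdot 6 = \left(-1\right) 0 = 0$)
$K{\left(N \right)} = 2$ ($K{\left(N \right)} = 2 + 0 \cdot 6 = 2 + 0 = 2$)
$K{\left(-11 \right)} - 13 g = 2 - 0 = 2 + 0 = 2$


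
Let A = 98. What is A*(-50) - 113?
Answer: -5013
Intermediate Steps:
A*(-50) - 113 = 98*(-50) - 113 = -4900 - 113 = -5013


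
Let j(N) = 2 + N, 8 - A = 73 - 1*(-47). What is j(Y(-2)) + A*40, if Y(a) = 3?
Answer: -4475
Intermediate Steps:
A = -112 (A = 8 - (73 - 1*(-47)) = 8 - (73 + 47) = 8 - 1*120 = 8 - 120 = -112)
j(Y(-2)) + A*40 = (2 + 3) - 112*40 = 5 - 4480 = -4475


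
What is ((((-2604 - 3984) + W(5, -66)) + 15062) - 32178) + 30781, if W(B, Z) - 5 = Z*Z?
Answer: 11438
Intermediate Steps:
W(B, Z) = 5 + Z**2 (W(B, Z) = 5 + Z*Z = 5 + Z**2)
((((-2604 - 3984) + W(5, -66)) + 15062) - 32178) + 30781 = ((((-2604 - 3984) + (5 + (-66)**2)) + 15062) - 32178) + 30781 = (((-6588 + (5 + 4356)) + 15062) - 32178) + 30781 = (((-6588 + 4361) + 15062) - 32178) + 30781 = ((-2227 + 15062) - 32178) + 30781 = (12835 - 32178) + 30781 = -19343 + 30781 = 11438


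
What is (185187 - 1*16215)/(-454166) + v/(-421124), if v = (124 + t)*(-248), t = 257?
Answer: -3530615940/23907525323 ≈ -0.14768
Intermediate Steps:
v = -94488 (v = (124 + 257)*(-248) = 381*(-248) = -94488)
(185187 - 1*16215)/(-454166) + v/(-421124) = (185187 - 1*16215)/(-454166) - 94488/(-421124) = (185187 - 16215)*(-1/454166) - 94488*(-1/421124) = 168972*(-1/454166) + 23622/105281 = -84486/227083 + 23622/105281 = -3530615940/23907525323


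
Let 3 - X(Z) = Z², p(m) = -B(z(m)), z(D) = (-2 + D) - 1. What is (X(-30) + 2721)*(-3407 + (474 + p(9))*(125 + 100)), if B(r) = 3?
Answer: 187084032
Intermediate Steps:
z(D) = -3 + D
p(m) = -3 (p(m) = -1*3 = -3)
X(Z) = 3 - Z²
(X(-30) + 2721)*(-3407 + (474 + p(9))*(125 + 100)) = ((3 - 1*(-30)²) + 2721)*(-3407 + (474 - 3)*(125 + 100)) = ((3 - 1*900) + 2721)*(-3407 + 471*225) = ((3 - 900) + 2721)*(-3407 + 105975) = (-897 + 2721)*102568 = 1824*102568 = 187084032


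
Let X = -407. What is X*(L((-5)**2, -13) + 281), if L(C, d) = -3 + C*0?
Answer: -113146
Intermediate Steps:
L(C, d) = -3 (L(C, d) = -3 + 0 = -3)
X*(L((-5)**2, -13) + 281) = -407*(-3 + 281) = -407*278 = -113146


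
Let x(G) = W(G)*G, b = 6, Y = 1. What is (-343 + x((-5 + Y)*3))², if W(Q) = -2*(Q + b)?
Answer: 237169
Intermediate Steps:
W(Q) = -12 - 2*Q (W(Q) = -2*(Q + 6) = -2*(6 + Q) = -12 - 2*Q)
x(G) = G*(-12 - 2*G) (x(G) = (-12 - 2*G)*G = G*(-12 - 2*G))
(-343 + x((-5 + Y)*3))² = (-343 - 2*(-5 + 1)*3*(6 + (-5 + 1)*3))² = (-343 - 2*(-4*3)*(6 - 4*3))² = (-343 - 2*(-12)*(6 - 12))² = (-343 - 2*(-12)*(-6))² = (-343 - 144)² = (-487)² = 237169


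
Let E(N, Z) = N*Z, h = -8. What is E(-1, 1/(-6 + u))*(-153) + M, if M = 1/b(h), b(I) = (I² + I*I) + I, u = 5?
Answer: -18359/120 ≈ -152.99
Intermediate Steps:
b(I) = I + 2*I² (b(I) = (I² + I²) + I = 2*I² + I = I + 2*I²)
M = 1/120 (M = 1/(-8*(1 + 2*(-8))) = 1/(-8*(1 - 16)) = 1/(-8*(-15)) = 1/120 ≈ 0.0083333)
E(-1, 1/(-6 + u))*(-153) + M = -1/(-6 + 5)*(-153) + 1/120 = -1/(-1)*(-153) + 1/120 = -1*(-1)*(-153) + 1/120 = 1*(-153) + 1/120 = -153 + 1/120 = -18359/120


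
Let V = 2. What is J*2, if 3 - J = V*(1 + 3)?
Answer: -10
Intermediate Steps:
J = -5 (J = 3 - 2*(1 + 3) = 3 - 2*4 = 3 - 1*8 = 3 - 8 = -5)
J*2 = -5*2 = -10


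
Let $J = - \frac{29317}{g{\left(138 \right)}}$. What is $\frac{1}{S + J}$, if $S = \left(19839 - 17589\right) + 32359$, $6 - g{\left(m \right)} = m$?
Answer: $\frac{132}{4597705} \approx 2.871 \cdot 10^{-5}$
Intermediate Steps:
$g{\left(m \right)} = 6 - m$
$J = \frac{29317}{132}$ ($J = - \frac{29317}{6 - 138} = - \frac{29317}{-132} = \left(-29317\right) \left(- \frac{1}{132}\right) = \frac{29317}{132} \approx 222.1$)
$S = 34609$ ($S = 2250 + 32359 = 34609$)
$\frac{1}{S + J} = \frac{1}{34609 + \frac{29317}{132}} = \frac{1}{\frac{4597705}{132}} = \frac{132}{4597705}$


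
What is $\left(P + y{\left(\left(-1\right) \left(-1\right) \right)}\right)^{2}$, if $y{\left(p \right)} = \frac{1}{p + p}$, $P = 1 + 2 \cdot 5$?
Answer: $\frac{529}{4} \approx 132.25$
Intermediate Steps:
$P = 11$ ($P = 1 + 10 = 11$)
$y{\left(p \right)} = \frac{1}{2 p}$
$\left(P + y{\left(\left(-1\right) \left(-1\right) \right)}\right)^{2} = \left(11 + \frac{1}{2 \left(\left(-1\right) \left(-1\right)\right)}\right)^{2} = \left(11 + \frac{1}{2 \cdot 1}\right)^{2} = \left(11 + \frac{1}{2} \cdot 1\right)^{2} = \left(11 + \frac{1}{2}\right)^{2} = \left(\frac{23}{2}\right)^{2} = \frac{529}{4}$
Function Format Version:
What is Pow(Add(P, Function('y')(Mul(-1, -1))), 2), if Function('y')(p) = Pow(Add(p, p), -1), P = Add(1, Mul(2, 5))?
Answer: Rational(529, 4) ≈ 132.25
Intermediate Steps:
P = 11 (P = Add(1, 10) = 11)
Function('y')(p) = Mul(Rational(1, 2), Pow(p, -1)) (Function('y')(p) = Pow(Mul(2, p), -1) = Mul(Rational(1, 2), Pow(p, -1)))
Pow(Add(P, Function('y')(Mul(-1, -1))), 2) = Pow(Add(11, Mul(Rational(1, 2), Pow(Mul(-1, -1), -1))), 2) = Pow(Add(11, Mul(Rational(1, 2), Pow(1, -1))), 2) = Pow(Add(11, Mul(Rational(1, 2), 1)), 2) = Pow(Add(11, Rational(1, 2)), 2) = Pow(Rational(23, 2), 2) = Rational(529, 4)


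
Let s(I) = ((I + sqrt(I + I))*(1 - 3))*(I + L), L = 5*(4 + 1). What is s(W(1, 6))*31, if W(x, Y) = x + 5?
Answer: -11532 - 3844*sqrt(3) ≈ -18190.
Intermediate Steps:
L = 25 (L = 5*5 = 25)
W(x, Y) = 5 + x
s(I) = (25 + I)*(-2*I - 2*sqrt(2)*sqrt(I)) (s(I) = ((I + sqrt(I + I))*(1 - 3))*(I + 25) = ((I + sqrt(2*I))*(-2))*(25 + I) = ((I + sqrt(2)*sqrt(I))*(-2))*(25 + I) = (-2*I - 2*sqrt(2)*sqrt(I))*(25 + I) = (25 + I)*(-2*I - 2*sqrt(2)*sqrt(I)))
s(W(1, 6))*31 = (-50*(5 + 1) - 2*(5 + 1)**2 - 50*sqrt(2)*sqrt(5 + 1) - 2*sqrt(2)*(5 + 1)**(3/2))*31 = (-50*6 - 2*6**2 - 50*sqrt(2)*sqrt(6) - 2*sqrt(2)*6**(3/2))*31 = (-300 - 2*36 - 100*sqrt(3) - 2*sqrt(2)*6*sqrt(6))*31 = (-300 - 72 - 100*sqrt(3) - 24*sqrt(3))*31 = (-372 - 124*sqrt(3))*31 = -11532 - 3844*sqrt(3)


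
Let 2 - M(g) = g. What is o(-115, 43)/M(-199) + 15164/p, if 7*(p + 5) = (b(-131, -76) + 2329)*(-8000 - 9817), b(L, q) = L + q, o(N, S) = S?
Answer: 1604395739/7599349509 ≈ 0.21112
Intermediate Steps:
M(g) = 2 - g
p = -37807709/7 (p = -5 + (((-131 - 76) + 2329)*(-8000 - 9817))/7 = -5 + ((-207 + 2329)*(-17817))/7 = -5 + (2122*(-17817))/7 = -5 + (⅐)*(-37807674) = -5 - 37807674/7 = -37807709/7 ≈ -5.4011e+6)
o(-115, 43)/M(-199) + 15164/p = 43/(2 - 1*(-199)) + 15164/(-37807709/7) = 43/(2 + 199) + 15164*(-7/37807709) = 43/201 - 106148/37807709 = 1604395739/7599349509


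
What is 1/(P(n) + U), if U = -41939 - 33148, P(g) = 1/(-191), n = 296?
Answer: -191/14341618 ≈ -1.3318e-5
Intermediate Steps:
P(g) = -1/191
U = -75087
1/(P(n) + U) = 1/(-1/191 - 75087) = 1/(-14341618/191) = -191/14341618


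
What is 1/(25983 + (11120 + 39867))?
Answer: 1/76970 ≈ 1.2992e-5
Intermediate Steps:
1/(25983 + (11120 + 39867)) = 1/(25983 + 50987) = 1/76970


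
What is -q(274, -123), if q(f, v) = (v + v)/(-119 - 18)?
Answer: -246/137 ≈ -1.7956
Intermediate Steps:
q(f, v) = -2*v/137 (q(f, v) = (2*v)/(-137) = (2*v)*(-1/137) = -2*v/137)
-q(274, -123) = -(-2)*(-123)/137 = -1*246/137 = -246/137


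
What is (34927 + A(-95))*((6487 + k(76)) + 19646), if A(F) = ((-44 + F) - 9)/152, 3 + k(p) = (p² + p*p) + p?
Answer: 25056001131/19 ≈ 1.3187e+9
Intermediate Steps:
k(p) = -3 + p + 2*p² (k(p) = -3 + ((p² + p*p) + p) = -3 + ((p² + p²) + p) = -3 + (2*p² + p) = -3 + (p + 2*p²) = -3 + p + 2*p²)
A(F) = -53/152 + F/152 (A(F) = (-53 + F)*(1/152) = -53/152 + F/152)
(34927 + A(-95))*((6487 + k(76)) + 19646) = (34927 + (-53/152 + (1/152)*(-95)))*((6487 + (-3 + 76 + 2*76²)) + 19646) = (34927 + (-53/152 - 5/8))*((6487 + (-3 + 76 + 2*5776)) + 19646) = (34927 - 37/38)*((6487 + (-3 + 76 + 11552)) + 19646) = 1327189*((6487 + 11625) + 19646)/38 = 1327189*(18112 + 19646)/38 = (1327189/38)*37758 = 25056001131/19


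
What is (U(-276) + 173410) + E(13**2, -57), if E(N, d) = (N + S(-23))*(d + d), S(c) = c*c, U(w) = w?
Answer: 93562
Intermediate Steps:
S(c) = c**2
E(N, d) = 2*d*(529 + N) (E(N, d) = (N + (-23)**2)*(d + d) = (N + 529)*(2*d) = (529 + N)*(2*d) = 2*d*(529 + N))
(U(-276) + 173410) + E(13**2, -57) = (-276 + 173410) + 2*(-57)*(529 + 13**2) = 173134 + 2*(-57)*(529 + 169) = 173134 + 2*(-57)*698 = 173134 - 79572 = 93562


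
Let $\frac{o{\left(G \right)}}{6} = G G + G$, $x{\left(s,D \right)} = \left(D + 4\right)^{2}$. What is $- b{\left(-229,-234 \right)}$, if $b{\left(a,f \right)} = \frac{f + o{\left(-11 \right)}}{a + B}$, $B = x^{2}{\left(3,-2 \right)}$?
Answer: $2$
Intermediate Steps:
$x{\left(s,D \right)} = \left(4 + D\right)^{2}$
$B = 16$ ($B = \left(\left(4 - 2\right)^{2}\right)^{2} = \left(2^{2}\right)^{2} = 4^{2} = 16$)
$o{\left(G \right)} = 6 G + 6 G^{2}$ ($o{\left(G \right)} = 6 \left(G G + G\right) = 6 \left(G^{2} + G\right) = 6 \left(G + G^{2}\right) = 6 G + 6 G^{2}$)
$b{\left(a,f \right)} = \frac{660 + f}{16 + a}$ ($b{\left(a,f \right)} = \frac{f + 6 \left(-11\right) \left(1 - 11\right)}{a + 16} = \frac{f + 6 \left(-11\right) \left(-10\right)}{16 + a} = \frac{f + 660}{16 + a} = \frac{660 + f}{16 + a}$)
$- b{\left(-229,-234 \right)} = - \frac{660 - 234}{16 - 229} = - \frac{426}{-213} = - \frac{\left(-1\right) 426}{213} = \left(-1\right) \left(-2\right) = 2$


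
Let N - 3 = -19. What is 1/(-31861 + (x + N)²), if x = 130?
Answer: -1/18865 ≈ -5.3008e-5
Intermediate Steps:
N = -16 (N = 3 - 19 = -16)
1/(-31861 + (x + N)²) = 1/(-31861 + (130 - 16)²) = 1/(-31861 + 114²) = 1/(-31861 + 12996) = 1/(-18865) = -1/18865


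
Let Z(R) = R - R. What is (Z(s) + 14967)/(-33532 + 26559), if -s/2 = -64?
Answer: -14967/6973 ≈ -2.1464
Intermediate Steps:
s = 128 (s = -2*(-64) = 128)
Z(R) = 0
(Z(s) + 14967)/(-33532 + 26559) = (0 + 14967)/(-33532 + 26559) = 14967/(-6973) = 14967*(-1/6973) = -14967/6973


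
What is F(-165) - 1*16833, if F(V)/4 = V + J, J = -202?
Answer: -18301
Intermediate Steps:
F(V) = -808 + 4*V (F(V) = 4*(V - 202) = 4*(-202 + V) = -808 + 4*V)
F(-165) - 1*16833 = (-808 + 4*(-165)) - 1*16833 = (-808 - 660) - 16833 = -1468 - 16833 = -18301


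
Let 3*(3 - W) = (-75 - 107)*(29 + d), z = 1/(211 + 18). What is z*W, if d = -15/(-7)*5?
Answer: 7237/687 ≈ 10.534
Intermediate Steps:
d = 75/7 (d = -15*(-1/7)*5 = (15/7)*5 = 75/7 ≈ 10.714)
z = 1/229 ≈ 0.0043668
W = 7237/3 (W = 3 - (-75 - 107)*(29 + 75/7)/3 = 3 - (-182)*278/(3*7) = 3 - 1/3*(-7228) = 3 + 7228/3 = 7237/3 ≈ 2412.3)
z*W = (1/229)*(7237/3) = 7237/687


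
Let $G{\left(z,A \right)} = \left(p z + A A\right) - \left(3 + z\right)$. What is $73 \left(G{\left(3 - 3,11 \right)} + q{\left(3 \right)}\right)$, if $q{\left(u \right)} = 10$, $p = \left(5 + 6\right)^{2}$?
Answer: $9344$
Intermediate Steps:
$p = 121$ ($p = 11^{2} = 121$)
$G{\left(z,A \right)} = -3 + A^{2} + 120 z$ ($G{\left(z,A \right)} = \left(121 z + A A\right) - \left(3 + z\right) = \left(121 z + A^{2}\right) - \left(3 + z\right) = \left(A^{2} + 121 z\right) - \left(3 + z\right) = -3 + A^{2} + 120 z$)
$73 \left(G{\left(3 - 3,11 \right)} + q{\left(3 \right)}\right) = 73 \left(\left(-3 + 11^{2} + 120 \left(3 - 3\right)\right) + 10\right) = 73 \left(\left(-3 + 121 + 120 \left(3 - 3\right)\right) + 10\right) = 73 \left(\left(-3 + 121 + 120 \cdot 0\right) + 10\right) = 73 \left(\left(-3 + 121 + 0\right) + 10\right) = 73 \left(118 + 10\right) = 73 \cdot 128 = 9344$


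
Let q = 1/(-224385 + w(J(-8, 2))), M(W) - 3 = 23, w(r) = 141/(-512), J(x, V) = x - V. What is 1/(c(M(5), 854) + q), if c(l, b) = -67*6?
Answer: -114885261/46183875434 ≈ -0.0024876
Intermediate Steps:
w(r) = -141/512 (w(r) = 141*(-1/512) = -141/512)
M(W) = 26 (M(W) = 3 + 23 = 26)
c(l, b) = -402
q = -512/114885261 (q = 1/(-224385 - 141/512) = 1/(-114885261/512) = -512/114885261 ≈ -4.4566e-6)
1/(c(M(5), 854) + q) = 1/(-402 - 512/114885261) = 1/(-46183875434/114885261) = -114885261/46183875434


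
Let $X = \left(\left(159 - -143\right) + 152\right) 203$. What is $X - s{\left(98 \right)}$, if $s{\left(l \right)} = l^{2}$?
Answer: $82558$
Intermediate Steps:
$X = 92162$ ($X = \left(\left(159 + 143\right) + 152\right) 203 = \left(302 + 152\right) 203 = 454 \cdot 203 = 92162$)
$X - s{\left(98 \right)} = 92162 - 98^{2} = 92162 - 9604 = 82558$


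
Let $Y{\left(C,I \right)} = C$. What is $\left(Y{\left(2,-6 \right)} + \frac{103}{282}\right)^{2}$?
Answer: $\frac{444889}{79524} \approx 5.5944$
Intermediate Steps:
$\left(Y{\left(2,-6 \right)} + \frac{103}{282}\right)^{2} = \left(2 + \frac{103}{282}\right)^{2} = \left(\frac{667}{282}\right)^{2} = \frac{444889}{79524}$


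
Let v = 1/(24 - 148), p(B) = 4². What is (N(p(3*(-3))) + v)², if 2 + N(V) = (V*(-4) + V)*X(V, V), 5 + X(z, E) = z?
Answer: 4319249841/15376 ≈ 2.8091e+5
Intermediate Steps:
X(z, E) = -5 + z
p(B) = 16
v = -1/124 (v = 1/(-124) = -1/124 ≈ -0.0080645)
N(V) = -2 - 3*V*(-5 + V) (N(V) = -2 + (V*(-4) + V)*(-5 + V) = -2 + (-4*V + V)*(-5 + V) = -2 + (-3*V)*(-5 + V) = -2 - 3*V*(-5 + V))
(N(p(3*(-3))) + v)² = ((-2 - 3*16*(-5 + 16)) - 1/124)² = ((-2 - 3*16*11) - 1/124)² = ((-2 - 528) - 1/124)² = (-530 - 1/124)² = (-65721/124)² = 4319249841/15376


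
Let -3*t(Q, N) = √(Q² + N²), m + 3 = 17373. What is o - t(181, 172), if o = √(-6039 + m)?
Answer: 3*√1259 + √62345/3 ≈ 189.68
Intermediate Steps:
m = 17370 (m = -3 + 17373 = 17370)
o = 3*√1259 (o = √(-6039 + 17370) = √11331 = 3*√1259 ≈ 106.45)
t(Q, N) = -√(N² + Q²)/3 (t(Q, N) = -√(Q² + N²)/3 = -√(N² + Q²)/3)
o - t(181, 172) = 3*√1259 - (-1)*√(172² + 181²)/3 = 3*√1259 - (-1)*√(29584 + 32761)/3 = 3*√1259 - (-1)*√62345/3 = 3*√1259 + √62345/3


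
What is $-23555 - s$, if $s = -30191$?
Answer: $6636$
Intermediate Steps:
$-23555 - s = -23555 - -30191 = -23555 + 30191 = 6636$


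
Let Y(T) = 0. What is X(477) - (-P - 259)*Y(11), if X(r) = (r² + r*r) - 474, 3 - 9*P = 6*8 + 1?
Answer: 454584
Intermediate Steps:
P = -46/9 (P = ⅓ - (6*8 + 1)/9 = ⅓ - (48 + 1)/9 = ⅓ - ⅑*49 = ⅓ - 49/9 = -46/9 ≈ -5.1111)
X(r) = -474 + 2*r² (X(r) = (r² + r²) - 474 = 2*r² - 474 = -474 + 2*r²)
X(477) - (-P - 259)*Y(11) = (-474 + 2*477²) - (-1*(-46/9) - 259)*0 = (-474 + 2*227529) - (46/9 - 259)*0 = (-474 + 455058) - (-2285)*0/9 = 454584 - 1*0 = 454584 + 0 = 454584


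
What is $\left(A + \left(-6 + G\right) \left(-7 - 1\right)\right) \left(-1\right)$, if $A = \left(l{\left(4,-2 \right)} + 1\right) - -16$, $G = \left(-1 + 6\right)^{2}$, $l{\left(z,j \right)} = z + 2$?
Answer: $129$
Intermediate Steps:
$l{\left(z,j \right)} = 2 + z$
$G = 25$ ($G = 5^{2} = 25$)
$A = 23$ ($A = \left(\left(2 + 4\right) + 1\right) - -16 = \left(6 + 1\right) + 16 = 7 + 16 = 23$)
$\left(A + \left(-6 + G\right) \left(-7 - 1\right)\right) \left(-1\right) = \left(23 + \left(-6 + 25\right) \left(-7 - 1\right)\right) \left(-1\right) = \left(23 + 19 \left(-8\right)\right) \left(-1\right) = \left(23 - 152\right) \left(-1\right) = \left(-129\right) \left(-1\right) = 129$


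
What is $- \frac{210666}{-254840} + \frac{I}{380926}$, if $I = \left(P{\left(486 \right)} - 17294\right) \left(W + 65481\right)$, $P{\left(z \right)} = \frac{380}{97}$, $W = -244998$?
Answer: $\frac{64158596659077}{7873154380} \approx 8149.0$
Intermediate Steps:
$P{\left(z \right)} = \frac{380}{97}$ ($P{\left(z \right)} = 380 \cdot \frac{1}{97} = \frac{380}{97}$)
$I = \frac{301074782346}{97}$ ($I = \left(\frac{380}{97} - 17294\right) \left(-244998 + 65481\right) = \left(- \frac{1677138}{97}\right) \left(-179517\right) = \frac{301074782346}{97} \approx 3.1039 \cdot 10^{9}$)
$- \frac{210666}{-254840} + \frac{I}{380926} = - \frac{210666}{-254840} + \frac{301074782346}{97 \cdot 380926} = \left(-210666\right) \left(- \frac{1}{254840}\right) + \frac{301074782346}{97} \cdot \frac{1}{380926} = \frac{105333}{127420} + \frac{11579799321}{1421147} = \frac{64158596659077}{7873154380}$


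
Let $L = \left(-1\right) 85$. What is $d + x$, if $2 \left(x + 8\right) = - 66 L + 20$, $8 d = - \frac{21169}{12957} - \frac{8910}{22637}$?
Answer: $\frac{6585921018181}{2346460872} \approx 2806.7$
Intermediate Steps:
$L = -85$
$d = - \frac{594649523}{2346460872}$ ($d = \frac{- \frac{21169}{12957} - \frac{8910}{22637}}{8} = \frac{1}{8} \left(- \frac{594649523}{293307609}\right) = - \frac{594649523}{2346460872} \approx -0.25342$)
$x = 2807$ ($x = -8 + \frac{\left(-66\right) \left(-85\right) + 20}{2} = -8 + \frac{5610 + 20}{2} = -8 + \frac{1}{2} \cdot 5630 = -8 + 2815 = 2807$)
$d + x = - \frac{594649523}{2346460872} + 2807 = \frac{6585921018181}{2346460872}$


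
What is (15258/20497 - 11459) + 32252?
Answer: 426209379/20497 ≈ 20794.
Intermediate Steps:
(15258/20497 - 11459) + 32252 = -234859865/20497 + 32252 = 426209379/20497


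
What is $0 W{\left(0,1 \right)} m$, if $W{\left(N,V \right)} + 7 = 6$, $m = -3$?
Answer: $0$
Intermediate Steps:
$W{\left(N,V \right)} = -1$ ($W{\left(N,V \right)} = -7 + 6 = -1$)
$0 W{\left(0,1 \right)} m = 0 \left(-1\right) \left(-3\right) = 0 \left(-3\right) = 0$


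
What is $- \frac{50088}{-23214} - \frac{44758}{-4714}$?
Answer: $\frac{106260587}{9119233} \approx 11.652$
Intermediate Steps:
$- \frac{50088}{-23214} - \frac{44758}{-4714} = \left(-50088\right) \left(- \frac{1}{23214}\right) - - \frac{22379}{2357} = \frac{8348}{3869} + \frac{22379}{2357} = \frac{106260587}{9119233}$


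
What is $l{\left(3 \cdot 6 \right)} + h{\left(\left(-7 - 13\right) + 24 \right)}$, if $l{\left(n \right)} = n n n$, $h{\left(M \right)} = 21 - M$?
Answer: $5849$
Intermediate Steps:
$l{\left(n \right)} = n^{3}$ ($l{\left(n \right)} = n^{2} n = n^{3}$)
$l{\left(3 \cdot 6 \right)} + h{\left(\left(-7 - 13\right) + 24 \right)} = \left(3 \cdot 6\right)^{3} + \left(21 - \left(\left(-7 - 13\right) + 24\right)\right) = 18^{3} + \left(21 - \left(-20 + 24\right)\right) = 5832 + \left(21 - 4\right) = 5832 + 17 = 5849$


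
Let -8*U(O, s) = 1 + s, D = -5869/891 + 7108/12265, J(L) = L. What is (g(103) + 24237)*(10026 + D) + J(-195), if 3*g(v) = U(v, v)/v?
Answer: 14910293954590417/61396137 ≈ 2.4285e+8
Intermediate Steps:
D = -5968187/993465 (D = -5869*1/891 + 7108*(1/12265) = -5869/891 + 7108/12265 = -5968187/993465 ≈ -6.0074)
U(O, s) = -1/8 - s/8 (U(O, s) = -(1 + s)/8 = -1/8 - s/8)
g(v) = (-1/8 - v/8)/(3*v) (g(v) = ((-1/8 - v/8)/v)/3 = (-1/8 - v/8)/(3*v))
(g(103) + 24237)*(10026 + D) + J(-195) = ((1/24)*(-1 - 1*103)/103 + 24237)*(10026 - 5968187/993465) - 195 = ((1/24)*(1/103)*(-1 - 103) + 24237)*(9954511903/993465) - 195 = ((1/24)*(1/103)*(-104) + 24237)*(9954511903/993465) - 195 = (-13/309 + 24237)*(9954511903/993465) - 195 = (7489220/309)*(9954511903/993465) - 195 = 14910305926837132/61396137 - 195 = 14910293954590417/61396137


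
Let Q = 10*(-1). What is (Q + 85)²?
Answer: 5625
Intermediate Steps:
Q = -10
(Q + 85)² = (-10 + 85)² = 75² = 5625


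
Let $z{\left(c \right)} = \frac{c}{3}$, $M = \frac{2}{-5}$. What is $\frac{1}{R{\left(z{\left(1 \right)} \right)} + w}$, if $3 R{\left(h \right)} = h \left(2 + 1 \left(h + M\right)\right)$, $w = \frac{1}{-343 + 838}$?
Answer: $\frac{1485}{322} \approx 4.6118$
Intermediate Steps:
$M = - \frac{2}{5}$ ($M = 2 \left(- \frac{1}{5}\right) = - \frac{2}{5} \approx -0.4$)
$w = \frac{1}{495} \approx 0.0020202$
$z{\left(c \right)} = \frac{c}{3}$ ($z{\left(c \right)} = c \frac{1}{3} = \frac{c}{3}$)
$R{\left(h \right)} = \frac{h \left(\frac{8}{5} + h\right)}{3}$ ($R{\left(h \right)} = \frac{h \left(2 + 1 \left(h - \frac{2}{5}\right)\right)}{3} = \frac{h \left(2 + 1 \left(- \frac{2}{5} + h\right)\right)}{3} = \frac{h \left(2 + \left(- \frac{2}{5} + h\right)\right)}{3} = \frac{h \left(\frac{8}{5} + h\right)}{3}$)
$\frac{1}{R{\left(z{\left(1 \right)} \right)} + w} = \frac{1}{\frac{\frac{1}{3} \cdot 1 \left(8 + 5 \cdot \frac{1}{3} \cdot 1\right)}{15} + \frac{1}{495}} = \frac{1}{\frac{1}{15} \cdot \frac{1}{3} \left(8 + 5 \cdot \frac{1}{3}\right) + \frac{1}{495}} = \frac{1}{\frac{1}{15} \cdot \frac{1}{3} \left(8 + \frac{5}{3}\right) + \frac{1}{495}} = \frac{1}{\frac{1}{15} \cdot \frac{1}{3} \cdot \frac{29}{3} + \frac{1}{495}} = \frac{1}{\frac{29}{135} + \frac{1}{495}} = \frac{1}{\frac{322}{1485}} = \frac{1485}{322}$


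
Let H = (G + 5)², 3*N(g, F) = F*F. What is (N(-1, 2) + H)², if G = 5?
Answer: 92416/9 ≈ 10268.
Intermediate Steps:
N(g, F) = F²/3 (N(g, F) = (F*F)/3 = F²/3)
H = 100 (H = (5 + 5)² = 10² = 100)
(N(-1, 2) + H)² = ((⅓)*2² + 100)² = ((⅓)*4 + 100)² = (4/3 + 100)² = (304/3)² = 92416/9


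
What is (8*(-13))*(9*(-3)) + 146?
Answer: 2954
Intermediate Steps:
(8*(-13))*(9*(-3)) + 146 = -104*(-27) + 146 = 2808 + 146 = 2954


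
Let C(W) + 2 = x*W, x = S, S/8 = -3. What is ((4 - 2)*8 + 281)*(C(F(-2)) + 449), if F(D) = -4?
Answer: 161271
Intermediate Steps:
S = -24 (S = 8*(-3) = -24)
x = -24
C(W) = -2 - 24*W
((4 - 2)*8 + 281)*(C(F(-2)) + 449) = ((4 - 2)*8 + 281)*((-2 - 24*(-4)) + 449) = (2*8 + 281)*((-2 + 96) + 449) = (16 + 281)*(94 + 449) = 297*543 = 161271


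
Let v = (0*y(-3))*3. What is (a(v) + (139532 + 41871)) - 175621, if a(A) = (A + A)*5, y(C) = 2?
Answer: 5782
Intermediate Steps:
v = 0 (v = (0*2)*3 = 0*3 = 0)
a(A) = 10*A (a(A) = (2*A)*5 = 10*A)
(a(v) + (139532 + 41871)) - 175621 = (10*0 + (139532 + 41871)) - 175621 = (0 + 181403) - 175621 = 181403 - 175621 = 5782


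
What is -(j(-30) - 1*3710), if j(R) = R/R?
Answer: 3709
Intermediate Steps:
j(R) = 1
-(j(-30) - 1*3710) = -(1 - 1*3710) = -(1 - 3710) = -1*(-3709) = 3709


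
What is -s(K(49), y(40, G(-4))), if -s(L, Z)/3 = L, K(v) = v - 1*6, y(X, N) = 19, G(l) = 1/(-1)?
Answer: 129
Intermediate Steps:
G(l) = -1
K(v) = -6 + v (K(v) = v - 6 = -6 + v)
s(L, Z) = -3*L
-s(K(49), y(40, G(-4))) = -(-3)*(-6 + 49) = -(-3)*43 = -1*(-129) = 129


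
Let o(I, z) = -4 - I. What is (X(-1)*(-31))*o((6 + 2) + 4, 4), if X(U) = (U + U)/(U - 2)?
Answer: 992/3 ≈ 330.67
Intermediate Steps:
X(U) = 2*U/(-2 + U) (X(U) = (2*U)/(-2 + U) = 2*U/(-2 + U))
(X(-1)*(-31))*o((6 + 2) + 4, 4) = ((2*(-1)/(-2 - 1))*(-31))*(-4 - ((6 + 2) + 4)) = ((2*(-1)/(-3))*(-31))*(-4 - (8 + 4)) = ((2*(-1)*(-⅓))*(-31))*(-4 - 1*12) = ((⅔)*(-31))*(-4 - 12) = -62/3*(-16) = 992/3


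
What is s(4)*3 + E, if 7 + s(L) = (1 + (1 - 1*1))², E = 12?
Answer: -6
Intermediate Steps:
s(L) = -6 (s(L) = -7 + (1 + (1 - 1*1))² = -7 + (1 + (1 - 1))² = -7 + (1 + 0)² = -7 + 1² = -7 + 1 = -6)
s(4)*3 + E = -6*3 + 12 = -18 + 12 = -6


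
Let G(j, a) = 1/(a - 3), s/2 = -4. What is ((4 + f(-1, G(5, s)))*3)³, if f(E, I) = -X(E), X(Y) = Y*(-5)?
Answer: -27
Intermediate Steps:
X(Y) = -5*Y
s = -8 (s = 2*(-4) = -8)
G(j, a) = 1/(-3 + a)
f(E, I) = 5*E (f(E, I) = -(-5)*E = 5*E)
((4 + f(-1, G(5, s)))*3)³ = ((4 + 5*(-1))*3)³ = ((4 - 5)*3)³ = (-1*3)³ = (-3)³ = -27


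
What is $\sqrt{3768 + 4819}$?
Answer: $\sqrt{8587} \approx 92.666$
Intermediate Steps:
$\sqrt{3768 + 4819} = \sqrt{8587}$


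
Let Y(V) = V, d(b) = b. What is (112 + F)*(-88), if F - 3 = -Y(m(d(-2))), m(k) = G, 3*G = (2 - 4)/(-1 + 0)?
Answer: -30184/3 ≈ -10061.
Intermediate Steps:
G = ⅔ (G = ((2 - 4)/(-1 + 0))/3 = (-2/(-1))/3 = (-2*(-1))/3 = (⅓)*2 = ⅔ ≈ 0.66667)
m(k) = ⅔
F = 7/3 (F = 3 - 1*⅔ = 3 - ⅔ = 7/3 ≈ 2.3333)
(112 + F)*(-88) = (112 + 7/3)*(-88) = (343/3)*(-88) = -30184/3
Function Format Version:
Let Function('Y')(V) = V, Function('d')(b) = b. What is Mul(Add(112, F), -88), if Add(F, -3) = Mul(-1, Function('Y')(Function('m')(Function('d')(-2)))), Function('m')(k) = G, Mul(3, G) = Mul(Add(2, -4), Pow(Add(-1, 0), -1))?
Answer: Rational(-30184, 3) ≈ -10061.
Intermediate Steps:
G = Rational(2, 3) (G = Mul(Rational(1, 3), Mul(Add(2, -4), Pow(Add(-1, 0), -1))) = Mul(Rational(1, 3), Mul(-2, Pow(-1, -1))) = Mul(Rational(1, 3), Mul(-2, -1)) = Mul(Rational(1, 3), 2) = Rational(2, 3) ≈ 0.66667)
Function('m')(k) = Rational(2, 3)
F = Rational(7, 3) (F = Add(3, Mul(-1, Rational(2, 3))) = Add(3, Rational(-2, 3)) = Rational(7, 3) ≈ 2.3333)
Mul(Add(112, F), -88) = Mul(Add(112, Rational(7, 3)), -88) = Mul(Rational(343, 3), -88) = Rational(-30184, 3)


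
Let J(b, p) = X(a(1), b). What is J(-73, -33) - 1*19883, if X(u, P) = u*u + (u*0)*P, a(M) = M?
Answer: -19882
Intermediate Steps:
X(u, P) = u² (X(u, P) = u² + 0*P = u² + 0 = u²)
J(b, p) = 1 (J(b, p) = 1² = 1)
J(-73, -33) - 1*19883 = 1 - 1*19883 = 1 - 19883 = -19882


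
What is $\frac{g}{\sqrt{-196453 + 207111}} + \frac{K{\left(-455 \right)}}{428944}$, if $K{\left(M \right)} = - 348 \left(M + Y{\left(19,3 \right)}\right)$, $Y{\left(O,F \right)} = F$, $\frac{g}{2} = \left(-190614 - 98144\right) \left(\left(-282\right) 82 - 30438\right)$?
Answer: $\frac{9831}{26809} + \frac{15466455996 \sqrt{2}}{73} \approx 2.9963 \cdot 10^{8}$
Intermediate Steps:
$g = 30932911992$ ($g = 2 \left(-190614 - 98144\right) \left(\left(-282\right) 82 - 30438\right) = 2 \left(- 288758 \left(-23124 - 30438\right)\right) = 2 \left(\left(-288758\right) \left(-53562\right)\right) = 2 \cdot 15466455996 = 30932911992$)
$K{\left(M \right)} = -1044 - 348 M$ ($K{\left(M \right)} = - 348 \left(M + 3\right) = - 348 \left(3 + M\right) = -1044 - 348 M$)
$\frac{g}{\sqrt{-196453 + 207111}} + \frac{K{\left(-455 \right)}}{428944} = \frac{30932911992}{\sqrt{-196453 + 207111}} + \frac{-1044 - -158340}{428944} = \frac{30932911992}{\sqrt{10658}} + \left(-1044 + 158340\right) \frac{1}{428944} = \frac{30932911992}{73 \sqrt{2}} + 157296 \cdot \frac{1}{428944} = 30932911992 \frac{\sqrt{2}}{146} + \frac{9831}{26809} = \frac{15466455996 \sqrt{2}}{73} + \frac{9831}{26809} = \frac{9831}{26809} + \frac{15466455996 \sqrt{2}}{73}$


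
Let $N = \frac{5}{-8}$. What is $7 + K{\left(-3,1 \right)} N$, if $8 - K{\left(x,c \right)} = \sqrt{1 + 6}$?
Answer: $2 + \frac{5 \sqrt{7}}{8} \approx 3.6536$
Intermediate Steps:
$K{\left(x,c \right)} = 8 - \sqrt{7}$ ($K{\left(x,c \right)} = 8 - \sqrt{1 + 6} = 8 - \sqrt{7}$)
$N = - \frac{5}{8}$ ($N = 5 \left(- \frac{1}{8}\right) = - \frac{5}{8} \approx -0.625$)
$7 + K{\left(-3,1 \right)} N = 7 + \left(8 - \sqrt{7}\right) \left(- \frac{5}{8}\right) = 7 - \left(5 - \frac{5 \sqrt{7}}{8}\right) = 2 + \frac{5 \sqrt{7}}{8}$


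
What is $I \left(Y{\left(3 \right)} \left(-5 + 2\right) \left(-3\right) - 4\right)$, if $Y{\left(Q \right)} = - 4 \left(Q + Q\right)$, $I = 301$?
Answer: $-66220$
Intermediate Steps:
$Y{\left(Q \right)} = - 8 Q$ ($Y{\left(Q \right)} = - 4 \cdot 2 Q = - 8 Q$)
$I \left(Y{\left(3 \right)} \left(-5 + 2\right) \left(-3\right) - 4\right) = 301 \left(\left(-8\right) 3 \left(-5 + 2\right) \left(-3\right) - 4\right) = 301 \left(- 24 \left(\left(-3\right) \left(-3\right)\right) - 4\right) = 301 \left(\left(-24\right) 9 - 4\right) = 301 \left(-216 - 4\right) = 301 \left(-220\right) = -66220$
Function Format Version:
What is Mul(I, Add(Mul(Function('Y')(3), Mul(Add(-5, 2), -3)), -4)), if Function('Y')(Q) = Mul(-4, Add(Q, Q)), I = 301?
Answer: -66220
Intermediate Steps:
Function('Y')(Q) = Mul(-8, Q) (Function('Y')(Q) = Mul(-4, Mul(2, Q)) = Mul(-8, Q))
Mul(I, Add(Mul(Function('Y')(3), Mul(Add(-5, 2), -3)), -4)) = Mul(301, Add(Mul(Mul(-8, 3), Mul(Add(-5, 2), -3)), -4)) = Mul(301, Add(Mul(-24, Mul(-3, -3)), -4)) = Mul(301, Add(Mul(-24, 9), -4)) = Mul(301, Add(-216, -4)) = Mul(301, -220) = -66220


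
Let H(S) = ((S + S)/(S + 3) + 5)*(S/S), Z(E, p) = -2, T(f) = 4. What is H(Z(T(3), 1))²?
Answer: 1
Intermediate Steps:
H(S) = 5 + 2*S/(3 + S) (H(S) = ((2*S)/(3 + S) + 5)*1 = (2*S/(3 + S) + 5)*1 = (5 + 2*S/(3 + S))*1 = 5 + 2*S/(3 + S))
H(Z(T(3), 1))² = ((15 + 7*(-2))/(3 - 2))² = ((15 - 14)/1)² = (1*1)² = 1² = 1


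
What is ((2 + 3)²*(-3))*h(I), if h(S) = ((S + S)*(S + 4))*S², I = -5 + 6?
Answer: -750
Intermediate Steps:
I = 1
h(S) = 2*S³*(4 + S) (h(S) = ((2*S)*(4 + S))*S² = (2*S*(4 + S))*S² = 2*S³*(4 + S))
((2 + 3)²*(-3))*h(I) = ((2 + 3)²*(-3))*(2*1³*(4 + 1)) = (5²*(-3))*(2*1*5) = (25*(-3))*10 = -75*10 = -750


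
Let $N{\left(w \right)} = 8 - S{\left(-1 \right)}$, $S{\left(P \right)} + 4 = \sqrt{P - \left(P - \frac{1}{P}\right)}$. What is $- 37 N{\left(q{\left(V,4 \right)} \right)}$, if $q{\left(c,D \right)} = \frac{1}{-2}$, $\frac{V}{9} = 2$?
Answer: $-444 + 37 i \approx -444.0 + 37.0 i$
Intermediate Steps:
$V = 18$ ($V = 9 \cdot 2 = 18$)
$q{\left(c,D \right)} = - \frac{1}{2}$
$S{\left(P \right)} = -4 + \sqrt{\frac{1}{P}}$ ($S{\left(P \right)} = -4 + \sqrt{P - \left(P - \frac{1}{P}\right)} = -4 + \sqrt{\frac{1}{P}}$)
$N{\left(w \right)} = 12 - i$ ($N{\left(w \right)} = 8 - \left(-4 + \sqrt{\frac{1}{-1}}\right) = 8 - \left(-4 + \sqrt{-1}\right) = 8 - \left(-4 + i\right) = 8 + \left(4 - i\right) = 12 - i$)
$- 37 N{\left(q{\left(V,4 \right)} \right)} = - 37 \left(12 - i\right) = -444 + 37 i$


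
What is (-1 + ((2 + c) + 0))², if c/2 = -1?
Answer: 1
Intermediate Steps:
c = -2 (c = 2*(-1) = -2)
(-1 + ((2 + c) + 0))² = (-1 + ((2 - 2) + 0))² = (-1 + (0 + 0))² = (-1 + 0)² = (-1)² = 1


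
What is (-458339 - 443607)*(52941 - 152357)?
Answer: 89667863536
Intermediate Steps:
(-458339 - 443607)*(52941 - 152357) = -901946*(-99416) = 89667863536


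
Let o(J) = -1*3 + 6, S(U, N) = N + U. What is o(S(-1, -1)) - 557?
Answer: -554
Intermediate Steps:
o(J) = 3 (o(J) = -3 + 6 = 3)
o(S(-1, -1)) - 557 = 3 - 557 = -554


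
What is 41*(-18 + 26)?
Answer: 328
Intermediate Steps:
41*(-18 + 26) = 41*8 = 328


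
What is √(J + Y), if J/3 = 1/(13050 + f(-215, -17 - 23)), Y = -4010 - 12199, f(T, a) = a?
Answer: I*√2743536921870/13010 ≈ 127.31*I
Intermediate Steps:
Y = -16209
J = 3/13010 (J = 3/(13050 + (-17 - 23)) = 3/(13050 - 40) = 3/13010 ≈ 0.00023059)
√(J + Y) = √(3/13010 - 16209) = √(-210879087/13010) = I*√2743536921870/13010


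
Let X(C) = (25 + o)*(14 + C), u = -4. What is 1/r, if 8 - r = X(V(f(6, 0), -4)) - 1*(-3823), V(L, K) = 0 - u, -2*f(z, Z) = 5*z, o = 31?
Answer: -1/4823 ≈ -0.00020734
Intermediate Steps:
f(z, Z) = -5*z/2
V(L, K) = 4 (V(L, K) = 0 - 1*(-4) = 0 + 4 = 4)
X(C) = 784 + 56*C (X(C) = (25 + 31)*(14 + C) = 56*(14 + C) = 784 + 56*C)
r = -4823 (r = 8 - ((784 + 56*4) - 1*(-3823)) = 8 - ((784 + 224) + 3823) = 8 - (1008 + 3823) = 8 - 1*4831 = 8 - 4831 = -4823)
1/r = 1/(-4823) = -1/4823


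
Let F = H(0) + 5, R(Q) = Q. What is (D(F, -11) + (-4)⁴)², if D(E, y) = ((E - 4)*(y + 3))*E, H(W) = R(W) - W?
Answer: 46656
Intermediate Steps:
H(W) = 0 (H(W) = W - W = 0)
F = 5 (F = 0 + 5 = 5)
D(E, y) = E*(-4 + E)*(3 + y) (D(E, y) = ((-4 + E)*(3 + y))*E = E*(-4 + E)*(3 + y))
(D(F, -11) + (-4)⁴)² = (5*(-12 - 4*(-11) + 3*5 + 5*(-11)) + (-4)⁴)² = (5*(-12 + 44 + 15 - 55) + 256)² = (5*(-8) + 256)² = (-40 + 256)² = 216² = 46656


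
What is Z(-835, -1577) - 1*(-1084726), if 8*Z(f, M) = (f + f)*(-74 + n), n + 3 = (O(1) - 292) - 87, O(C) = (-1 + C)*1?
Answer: 1179916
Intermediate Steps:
O(C) = -1 + C
n = -382 (n = -3 + (((-1 + 1) - 292) - 87) = -3 + ((0 - 292) - 87) = -3 + (-292 - 87) = -3 - 379 = -382)
Z(f, M) = -114*f (Z(f, M) = ((f + f)*(-74 - 382))/8 = ((2*f)*(-456))/8 = (-912*f)/8 = -114*f)
Z(-835, -1577) - 1*(-1084726) = -114*(-835) - 1*(-1084726) = 95190 + 1084726 = 1179916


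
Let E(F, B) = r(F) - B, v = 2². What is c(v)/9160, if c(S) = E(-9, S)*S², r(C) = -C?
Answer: 2/229 ≈ 0.0087336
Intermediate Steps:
v = 4
E(F, B) = -B - F (E(F, B) = -F - B = -B - F)
c(S) = S²*(9 - S) (c(S) = (-S - 1*(-9))*S² = (-S + 9)*S² = (9 - S)*S² = S²*(9 - S))
c(v)/9160 = (4²*(9 - 1*4))/9160 = (16*(9 - 4))*(1/9160) = (16*5)*(1/9160) = 80*(1/9160) = 2/229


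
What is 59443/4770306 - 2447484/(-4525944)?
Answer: 248839235402/449794537893 ≈ 0.55323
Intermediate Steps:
59443/4770306 - 2447484/(-4525944) = 59443*(1/4770306) - 2447484*(-1/4525944) = 59443/4770306 + 203957/377162 = 248839235402/449794537893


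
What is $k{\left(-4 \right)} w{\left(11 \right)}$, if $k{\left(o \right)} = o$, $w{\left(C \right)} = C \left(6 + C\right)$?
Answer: $-748$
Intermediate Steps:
$k{\left(-4 \right)} w{\left(11 \right)} = - 4 \cdot 11 \left(6 + 11\right) = - 4 \cdot 11 \cdot 17 = \left(-4\right) 187 = -748$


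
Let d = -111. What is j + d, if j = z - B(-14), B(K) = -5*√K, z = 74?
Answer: -37 + 5*I*√14 ≈ -37.0 + 18.708*I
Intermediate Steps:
j = 74 + 5*I*√14 (j = 74 - (-5)*√(-14) = 74 - (-5)*I*√14 = 74 + 5*I*√14 ≈ 74.0 + 18.708*I)
j + d = (74 + 5*I*√14) - 111 = -37 + 5*I*√14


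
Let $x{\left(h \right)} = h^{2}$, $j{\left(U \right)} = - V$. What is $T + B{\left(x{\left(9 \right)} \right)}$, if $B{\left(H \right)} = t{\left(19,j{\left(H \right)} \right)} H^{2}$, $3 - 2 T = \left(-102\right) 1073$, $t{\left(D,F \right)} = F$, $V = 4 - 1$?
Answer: $\frac{70083}{2} \approx 35042.0$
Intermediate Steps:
$V = 3$
$j{\left(U \right)} = -3$ ($j{\left(U \right)} = \left(-1\right) 3 = -3$)
$T = \frac{109449}{2}$ ($T = \frac{3}{2} - \frac{\left(-102\right) 1073}{2} = \frac{3}{2} - -54723 = \frac{3}{2} + 54723 = \frac{109449}{2} \approx 54725.0$)
$B{\left(H \right)} = - 3 H^{2}$
$T + B{\left(x{\left(9 \right)} \right)} = \frac{109449}{2} - 3 \left(9^{2}\right)^{2} = \frac{109449}{2} - 3 \cdot 81^{2} = \frac{109449}{2} - 19683 = \frac{70083}{2}$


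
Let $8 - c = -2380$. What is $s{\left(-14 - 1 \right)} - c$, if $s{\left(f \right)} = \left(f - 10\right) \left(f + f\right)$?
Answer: $-1638$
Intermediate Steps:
$s{\left(f \right)} = 2 f \left(-10 + f\right)$ ($s{\left(f \right)} = \left(-10 + f\right) 2 f = 2 f \left(-10 + f\right)$)
$c = 2388$ ($c = 8 - -2380 = 8 + 2380 = 2388$)
$s{\left(-14 - 1 \right)} - c = 2 \left(-14 - 1\right) \left(-10 - 15\right) - 2388 = 2 \left(-15\right) \left(-10 - 15\right) - 2388 = 2 \left(-15\right) \left(-25\right) - 2388 = 750 - 2388 = -1638$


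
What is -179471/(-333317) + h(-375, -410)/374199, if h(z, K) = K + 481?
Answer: 67181534236/124726888083 ≈ 0.53863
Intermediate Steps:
h(z, K) = 481 + K
-179471/(-333317) + h(-375, -410)/374199 = -179471/(-333317) + (481 - 410)/374199 = -179471*(-1/333317) + 71*(1/374199) = 179471/333317 + 71/374199 = 67181534236/124726888083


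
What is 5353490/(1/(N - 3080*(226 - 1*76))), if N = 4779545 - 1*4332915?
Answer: -82283141300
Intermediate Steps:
N = 446630 (N = 4779545 - 4332915 = 446630)
5353490/(1/(N - 3080*(226 - 1*76))) = 5353490/(1/(446630 - 3080*(226 - 1*76))) = 5353490/(1/(446630 - 3080*(226 - 76))) = 5353490/(1/(446630 - 3080*150)) = 5353490/(1/(446630 - 462000)) = 5353490/(1/(-15370)) = 5353490/(-1/15370) = 5353490*(-15370) = -82283141300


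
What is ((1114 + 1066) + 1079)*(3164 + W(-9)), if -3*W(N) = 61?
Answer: 30735629/3 ≈ 1.0245e+7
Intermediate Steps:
W(N) = -61/3 (W(N) = -⅓*61 = -61/3)
((1114 + 1066) + 1079)*(3164 + W(-9)) = ((1114 + 1066) + 1079)*(3164 - 61/3) = (2180 + 1079)*(9431/3) = 3259*(9431/3) = 30735629/3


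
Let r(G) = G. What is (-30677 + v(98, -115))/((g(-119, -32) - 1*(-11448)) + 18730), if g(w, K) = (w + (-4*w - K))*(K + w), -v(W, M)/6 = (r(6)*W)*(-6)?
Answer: 9509/28561 ≈ 0.33294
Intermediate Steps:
v(W, M) = 216*W (v(W, M) = -6*6*W*(-6) = -(-216)*W = 216*W)
g(w, K) = (K + w)*(-K - 3*w) (g(w, K) = (w + (-K - 4*w))*(K + w) = (-K - 3*w)*(K + w) = (K + w)*(-K - 3*w))
(-30677 + v(98, -115))/((g(-119, -32) - 1*(-11448)) + 18730) = (-30677 + 216*98)/(((-1*(-32)**2 - 3*(-119)**2 - 4*(-32)*(-119)) - 1*(-11448)) + 18730) = (-30677 + 21168)/(((-1*1024 - 3*14161 - 15232) + 11448) + 18730) = -9509/(((-1024 - 42483 - 15232) + 11448) + 18730) = -9509/((-58739 + 11448) + 18730) = -9509/(-47291 + 18730) = -9509/(-28561) = -9509*(-1/28561) = 9509/28561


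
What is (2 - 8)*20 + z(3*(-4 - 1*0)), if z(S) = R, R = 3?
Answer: -117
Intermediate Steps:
z(S) = 3
(2 - 8)*20 + z(3*(-4 - 1*0)) = (2 - 8)*20 + 3 = -6*20 + 3 = -120 + 3 = -117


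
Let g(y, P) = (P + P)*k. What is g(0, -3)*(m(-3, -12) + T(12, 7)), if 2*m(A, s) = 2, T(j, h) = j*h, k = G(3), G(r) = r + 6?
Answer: -4590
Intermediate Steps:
G(r) = 6 + r
k = 9 (k = 6 + 3 = 9)
T(j, h) = h*j
m(A, s) = 1 (m(A, s) = (1/2)*2 = 1)
g(y, P) = 18*P (g(y, P) = (P + P)*9 = (2*P)*9 = 18*P)
g(0, -3)*(m(-3, -12) + T(12, 7)) = (18*(-3))*(1 + 7*12) = -54*(1 + 84) = -54*85 = -4590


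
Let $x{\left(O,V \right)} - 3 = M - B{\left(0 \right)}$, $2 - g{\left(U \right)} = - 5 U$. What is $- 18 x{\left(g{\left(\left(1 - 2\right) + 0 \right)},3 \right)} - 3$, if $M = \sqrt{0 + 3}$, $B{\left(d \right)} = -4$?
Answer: $-129 - 18 \sqrt{3} \approx -160.18$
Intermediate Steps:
$M = \sqrt{3} \approx 1.732$
$g{\left(U \right)} = 2 + 5 U$ ($g{\left(U \right)} = 2 - - 5 U = 2 + 5 U$)
$x{\left(O,V \right)} = 7 + \sqrt{3}$ ($x{\left(O,V \right)} = 3 + \left(\sqrt{3} - -4\right) = 3 + \left(\sqrt{3} + 4\right) = 3 + \left(4 + \sqrt{3}\right) = 7 + \sqrt{3}$)
$- 18 x{\left(g{\left(\left(1 - 2\right) + 0 \right)},3 \right)} - 3 = - 18 \left(7 + \sqrt{3}\right) - 3 = \left(-126 - 18 \sqrt{3}\right) - 3 = -129 - 18 \sqrt{3}$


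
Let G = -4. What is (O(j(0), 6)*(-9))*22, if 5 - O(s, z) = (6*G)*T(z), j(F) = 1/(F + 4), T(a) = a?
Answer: -29502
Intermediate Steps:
j(F) = 1/(4 + F)
O(s, z) = 5 + 24*z (O(s, z) = 5 - 6*(-4)*z = 5 - (-24)*z = 5 + 24*z)
(O(j(0), 6)*(-9))*22 = ((5 + 24*6)*(-9))*22 = ((5 + 144)*(-9))*22 = (149*(-9))*22 = -1341*22 = -29502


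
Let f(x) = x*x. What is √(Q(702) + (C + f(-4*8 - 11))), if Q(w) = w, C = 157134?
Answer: √159685 ≈ 399.61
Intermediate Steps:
f(x) = x²
√(Q(702) + (C + f(-4*8 - 11))) = √(702 + (157134 + (-4*8 - 11)²)) = √(702 + (157134 + (-32 - 11)²)) = √(702 + (157134 + (-43)²)) = √(702 + (157134 + 1849)) = √(702 + 158983) = √159685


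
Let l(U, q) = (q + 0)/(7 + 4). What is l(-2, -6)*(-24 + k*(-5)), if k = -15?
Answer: -306/11 ≈ -27.818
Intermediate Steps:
l(U, q) = q/11
l(-2, -6)*(-24 + k*(-5)) = ((1/11)*(-6))*(-24 - 15*(-5)) = -6*(-24 + 75)/11 = -6/11*51 = -306/11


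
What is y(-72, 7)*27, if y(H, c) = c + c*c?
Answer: 1512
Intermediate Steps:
y(H, c) = c + c**2
y(-72, 7)*27 = (7*(1 + 7))*27 = (7*8)*27 = 56*27 = 1512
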